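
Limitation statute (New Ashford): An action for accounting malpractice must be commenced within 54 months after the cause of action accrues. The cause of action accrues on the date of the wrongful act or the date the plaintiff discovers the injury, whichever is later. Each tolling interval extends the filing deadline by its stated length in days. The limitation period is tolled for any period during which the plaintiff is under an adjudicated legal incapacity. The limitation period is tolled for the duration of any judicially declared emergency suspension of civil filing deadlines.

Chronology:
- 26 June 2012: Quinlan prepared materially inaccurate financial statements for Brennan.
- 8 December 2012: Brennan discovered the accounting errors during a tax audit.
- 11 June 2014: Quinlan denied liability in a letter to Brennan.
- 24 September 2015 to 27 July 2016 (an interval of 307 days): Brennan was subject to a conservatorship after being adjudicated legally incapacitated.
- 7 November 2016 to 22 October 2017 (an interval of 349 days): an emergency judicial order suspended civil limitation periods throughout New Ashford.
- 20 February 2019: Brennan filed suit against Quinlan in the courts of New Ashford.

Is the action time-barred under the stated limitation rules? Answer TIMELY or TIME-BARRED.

The claim accrued on 8 December 2012 — the later of the 26 June 2012 act and the 8 December 2012 discovery.
Adding the 54 months base period to 8 December 2012 gives a deadline of 8 June 2017, before any tolling.
Because the plaintiff's legal incapacity ran from 24 September 2015 to 27 July 2016, the deadline is extended by 307 days to 11 April 2018.
The emergency suspension of filing deadlines from 7 November 2016 to 22 October 2017 tolled the period for 349 days, extending the deadline to 26 March 2019.
The other events in the timeline have no effect on the limitation period under the stated rules.
The 20 February 2019 filing precedes the 26 March 2019 deadline; the claim is timely.

TIMELY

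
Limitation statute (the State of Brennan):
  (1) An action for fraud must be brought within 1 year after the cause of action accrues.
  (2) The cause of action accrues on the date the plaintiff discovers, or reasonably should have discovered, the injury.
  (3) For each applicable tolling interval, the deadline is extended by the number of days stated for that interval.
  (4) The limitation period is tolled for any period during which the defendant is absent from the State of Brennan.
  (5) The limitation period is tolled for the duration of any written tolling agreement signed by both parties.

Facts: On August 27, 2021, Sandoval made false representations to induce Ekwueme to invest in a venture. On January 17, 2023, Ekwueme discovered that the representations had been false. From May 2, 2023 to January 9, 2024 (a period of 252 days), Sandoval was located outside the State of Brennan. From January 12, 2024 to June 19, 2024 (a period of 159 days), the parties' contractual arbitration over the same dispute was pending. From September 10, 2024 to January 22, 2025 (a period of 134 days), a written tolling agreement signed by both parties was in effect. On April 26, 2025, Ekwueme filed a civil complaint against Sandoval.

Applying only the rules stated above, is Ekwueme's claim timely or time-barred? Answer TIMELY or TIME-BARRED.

TIME-BARRED

Under the discovery rule, the claim accrued on January 17, 2023, when Ekwueme discovered the injury — not on the August 27, 2021 date of the underlying act.
The untolled deadline — 1 year after January 17, 2023 — is January 17, 2024.
The defendant's absence from the jurisdiction from May 2, 2023 to January 9, 2024 tolled the period for 252 days, extending the deadline to September 25, 2024.
The written tolling agreement from September 10, 2024 to January 22, 2025 tolled the period for 134 days, extending the deadline to February 6, 2025.
No stated provision tolls the period for a pending arbitration, so the interval from January 12, 2024 to June 19, 2024 has no effect on the deadline.
Filing on April 26, 2025 missed the February 6, 2025 deadline — the action is time-barred.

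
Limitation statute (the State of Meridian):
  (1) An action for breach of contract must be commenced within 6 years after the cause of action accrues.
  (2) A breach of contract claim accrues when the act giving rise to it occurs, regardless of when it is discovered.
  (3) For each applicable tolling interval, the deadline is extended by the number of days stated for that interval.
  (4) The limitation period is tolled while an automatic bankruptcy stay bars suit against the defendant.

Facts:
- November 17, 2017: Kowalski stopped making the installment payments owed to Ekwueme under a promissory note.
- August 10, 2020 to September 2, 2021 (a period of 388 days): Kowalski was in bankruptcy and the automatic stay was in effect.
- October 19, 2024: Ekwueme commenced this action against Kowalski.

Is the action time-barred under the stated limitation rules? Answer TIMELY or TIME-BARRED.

TIMELY

The claim accrued on November 17, 2017, when the wrongful act occurred.
Adding the 6 years base period to November 17, 2017 gives a deadline of November 17, 2023, before any tolling.
Because the automatic bankruptcy stay ran from August 10, 2020 to September 2, 2021, the deadline is extended by 388 days to December 9, 2024.
Filing on October 19, 2024 beat the December 9, 2024 deadline — the action is timely.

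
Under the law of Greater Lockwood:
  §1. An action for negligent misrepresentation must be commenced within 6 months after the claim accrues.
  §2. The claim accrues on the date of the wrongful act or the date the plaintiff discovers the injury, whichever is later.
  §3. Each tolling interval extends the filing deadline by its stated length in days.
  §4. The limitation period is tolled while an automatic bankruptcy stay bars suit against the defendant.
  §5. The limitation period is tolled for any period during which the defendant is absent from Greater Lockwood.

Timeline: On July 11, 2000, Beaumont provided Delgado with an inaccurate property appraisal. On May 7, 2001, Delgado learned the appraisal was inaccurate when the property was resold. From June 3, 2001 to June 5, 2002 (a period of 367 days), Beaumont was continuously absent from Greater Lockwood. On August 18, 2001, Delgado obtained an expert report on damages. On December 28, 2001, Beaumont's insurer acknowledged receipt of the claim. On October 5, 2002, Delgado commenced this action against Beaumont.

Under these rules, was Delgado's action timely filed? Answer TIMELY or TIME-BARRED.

TIMELY

Because discovery on May 7, 2001 post-dates the July 11, 2000 act, accrual under the later-of rule falls on May 7, 2001.
Adding the 6 months base period to May 7, 2001 gives a deadline of November 7, 2001, before any tolling.
The defendant's absence from the jurisdiction from June 3, 2001 to June 5, 2002 tolled the period for 367 days, extending the deadline to November 9, 2002.
None of the other events listed affects the running of the period under the stated rules.
Delgado filed on October 5, 2002, before the November 9, 2002 deadline, so the action is timely.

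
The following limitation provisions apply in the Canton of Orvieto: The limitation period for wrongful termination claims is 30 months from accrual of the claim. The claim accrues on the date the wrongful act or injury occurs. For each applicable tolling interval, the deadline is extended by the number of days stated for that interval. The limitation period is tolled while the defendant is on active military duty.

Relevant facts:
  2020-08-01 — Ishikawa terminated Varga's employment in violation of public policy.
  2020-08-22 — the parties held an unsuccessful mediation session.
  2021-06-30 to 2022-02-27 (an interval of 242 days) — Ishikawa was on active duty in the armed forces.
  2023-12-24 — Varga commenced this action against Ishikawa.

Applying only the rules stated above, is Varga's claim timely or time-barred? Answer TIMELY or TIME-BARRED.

The limitation period began to run on 2020-08-01.
The untolled deadline — 30 months after 2020-08-01 — is 2023-02-01.
Because the defendant's active military service ran from 2021-06-30 to 2022-02-27, the deadline is extended by 242 days to 2023-10-01.
The other events in the timeline have no effect on the limitation period under the stated rules.
Varga filed on 2023-12-24, after the 2023-10-01 deadline, so the action is time-barred.

TIME-BARRED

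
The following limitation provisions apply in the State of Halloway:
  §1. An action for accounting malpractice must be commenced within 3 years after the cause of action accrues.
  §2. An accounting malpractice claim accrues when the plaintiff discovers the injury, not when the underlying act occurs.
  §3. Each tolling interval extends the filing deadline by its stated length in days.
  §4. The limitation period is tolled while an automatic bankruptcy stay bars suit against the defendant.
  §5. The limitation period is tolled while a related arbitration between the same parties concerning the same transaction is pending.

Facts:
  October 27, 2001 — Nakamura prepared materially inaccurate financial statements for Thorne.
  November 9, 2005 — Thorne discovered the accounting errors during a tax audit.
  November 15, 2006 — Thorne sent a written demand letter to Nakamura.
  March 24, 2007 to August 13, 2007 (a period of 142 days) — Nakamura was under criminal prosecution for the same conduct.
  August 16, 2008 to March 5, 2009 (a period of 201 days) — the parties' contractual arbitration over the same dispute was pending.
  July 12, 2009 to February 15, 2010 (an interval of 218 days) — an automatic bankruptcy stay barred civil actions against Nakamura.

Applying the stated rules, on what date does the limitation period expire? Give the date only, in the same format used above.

Accrual is tied to discovery, so the period began on November 9, 2005 rather than on October 27, 2001 when the act occurred.
3 years from November 9, 2005 is November 9, 2008.
The period was tolled for 201 days by the pending related arbitration (August 16, 2008 to March 5, 2009), pushing the deadline to May 29, 2009.
By the time the automatic bankruptcy stay began on July 12, 2009, the limitation period had already expired on May 29, 2009; that interval cannot revive it.
No stated provision tolls the period for a criminal prosecution, so the interval from March 24, 2007 to August 13, 2007 has no effect on the deadline.
The other events in the timeline have no effect on the limitation period under the stated rules.

May 29, 2009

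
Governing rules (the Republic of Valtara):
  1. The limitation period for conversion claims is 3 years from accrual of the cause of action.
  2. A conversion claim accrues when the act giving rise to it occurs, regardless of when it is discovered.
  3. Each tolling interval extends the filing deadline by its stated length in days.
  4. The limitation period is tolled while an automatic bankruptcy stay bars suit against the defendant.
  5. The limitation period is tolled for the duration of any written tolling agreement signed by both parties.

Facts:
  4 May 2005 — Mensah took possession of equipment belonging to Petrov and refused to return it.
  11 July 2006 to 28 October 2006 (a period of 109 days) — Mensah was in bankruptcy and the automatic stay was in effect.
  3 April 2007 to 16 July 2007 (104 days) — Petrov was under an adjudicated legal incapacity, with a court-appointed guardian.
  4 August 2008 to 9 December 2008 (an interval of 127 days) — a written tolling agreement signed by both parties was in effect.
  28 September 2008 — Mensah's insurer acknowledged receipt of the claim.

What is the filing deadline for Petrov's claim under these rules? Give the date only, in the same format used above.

26 December 2008

The limitation period began to run on 4 May 2005.
The untolled deadline — 3 years after 4 May 2005 — is 4 May 2008.
Because the automatic bankruptcy stay ran from 11 July 2006 to 28 October 2006, the deadline is extended by 109 days to 21 August 2008.
The period was tolled for 127 days by the written tolling agreement (4 August 2008 to 9 December 2008), pushing the deadline to 26 December 2008.
Although the plaintiff's incapacity ran from 3 April 2007 to 16 July 2007, the stated rules do not make that a tolling event, so it is disregarded.
The other events in the timeline have no effect on the limitation period under the stated rules.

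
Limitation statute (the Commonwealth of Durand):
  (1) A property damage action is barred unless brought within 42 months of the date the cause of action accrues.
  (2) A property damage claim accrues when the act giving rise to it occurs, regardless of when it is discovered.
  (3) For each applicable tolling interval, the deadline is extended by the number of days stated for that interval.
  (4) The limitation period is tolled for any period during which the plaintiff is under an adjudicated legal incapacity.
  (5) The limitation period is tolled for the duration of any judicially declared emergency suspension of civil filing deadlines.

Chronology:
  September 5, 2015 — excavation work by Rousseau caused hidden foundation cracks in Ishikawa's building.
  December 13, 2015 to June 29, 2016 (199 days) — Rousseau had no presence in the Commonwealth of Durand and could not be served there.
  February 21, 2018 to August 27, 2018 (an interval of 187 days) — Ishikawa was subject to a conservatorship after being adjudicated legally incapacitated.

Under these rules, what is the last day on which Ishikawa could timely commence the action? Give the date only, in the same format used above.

September 8, 2019

The cause of action accrued on September 5, 2015, the date of the act.
The untolled deadline — 42 months after September 5, 2015 — is March 5, 2019.
The period was tolled for 187 days by the plaintiff's legal incapacity (February 21, 2018 to August 27, 2018), pushing the deadline to September 8, 2019.
Although the defendant's absence ran from December 13, 2015 to June 29, 2016, the stated rules do not make that a tolling event, so it is disregarded.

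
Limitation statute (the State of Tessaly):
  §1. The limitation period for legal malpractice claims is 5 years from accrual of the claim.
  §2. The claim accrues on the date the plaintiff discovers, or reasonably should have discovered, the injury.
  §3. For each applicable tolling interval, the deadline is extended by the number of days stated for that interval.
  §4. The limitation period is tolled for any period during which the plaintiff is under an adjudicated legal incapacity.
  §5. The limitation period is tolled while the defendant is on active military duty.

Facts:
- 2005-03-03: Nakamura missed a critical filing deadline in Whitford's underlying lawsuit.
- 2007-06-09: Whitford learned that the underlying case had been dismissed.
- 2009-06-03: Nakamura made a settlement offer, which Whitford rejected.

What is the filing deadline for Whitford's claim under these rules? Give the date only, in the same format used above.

Accrual is tied to discovery, so the period began on 2007-06-09 rather than on 2005-03-03 when the act occurred.
The untolled deadline — 5 years after 2007-06-09 — is 2012-06-09.
The other events in the timeline have no effect on the limitation period under the stated rules.

2012-06-09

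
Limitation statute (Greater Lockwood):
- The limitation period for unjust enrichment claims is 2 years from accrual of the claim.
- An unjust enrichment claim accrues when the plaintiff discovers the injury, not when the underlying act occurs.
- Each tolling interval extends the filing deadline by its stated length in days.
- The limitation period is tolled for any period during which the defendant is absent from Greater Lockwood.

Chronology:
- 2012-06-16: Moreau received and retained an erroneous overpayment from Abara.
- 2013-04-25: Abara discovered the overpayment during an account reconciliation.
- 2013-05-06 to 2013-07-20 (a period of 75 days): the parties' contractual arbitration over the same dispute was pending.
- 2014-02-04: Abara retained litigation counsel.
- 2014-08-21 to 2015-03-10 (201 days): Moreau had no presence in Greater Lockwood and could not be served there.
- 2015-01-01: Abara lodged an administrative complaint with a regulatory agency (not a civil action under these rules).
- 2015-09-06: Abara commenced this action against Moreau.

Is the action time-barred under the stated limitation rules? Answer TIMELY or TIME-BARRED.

TIMELY

Under the discovery rule, the claim accrued on 2013-04-25, when Abara discovered the injury — not on the 2012-06-16 date of the underlying act.
Adding the 2 years base period to 2013-04-25 gives a deadline of 2015-04-25, before any tolling.
The defendant's absence from the jurisdiction from 2014-08-21 to 2015-03-10 tolled the period for 201 days, extending the deadline to 2015-11-12.
The pending related arbitration from 2013-05-06 to 2013-07-20 does not toll the period, because no stated rule makes a pending arbitration a tolling event.
The other events in the timeline have no effect on the limitation period under the stated rules.
Abara filed on 2015-09-06, before the 2015-11-12 deadline, so the action is timely.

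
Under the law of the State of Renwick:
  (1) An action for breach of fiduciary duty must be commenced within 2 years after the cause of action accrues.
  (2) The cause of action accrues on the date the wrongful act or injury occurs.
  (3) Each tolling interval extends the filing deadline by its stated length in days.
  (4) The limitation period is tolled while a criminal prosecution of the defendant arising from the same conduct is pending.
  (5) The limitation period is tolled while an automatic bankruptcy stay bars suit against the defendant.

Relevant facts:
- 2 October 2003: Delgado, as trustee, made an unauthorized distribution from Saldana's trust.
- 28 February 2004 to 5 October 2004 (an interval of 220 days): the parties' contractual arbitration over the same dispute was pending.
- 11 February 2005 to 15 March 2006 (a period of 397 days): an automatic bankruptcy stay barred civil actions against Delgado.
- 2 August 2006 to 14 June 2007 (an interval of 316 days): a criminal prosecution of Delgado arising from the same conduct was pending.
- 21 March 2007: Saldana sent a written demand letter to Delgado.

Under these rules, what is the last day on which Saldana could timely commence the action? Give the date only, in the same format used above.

The cause of action accrued on 2 October 2003, the date of the act.
The untolled deadline — 2 years after 2 October 2003 — is 2 October 2005.
The automatic bankruptcy stay from 11 February 2005 to 15 March 2006 tolled the period for 397 days, extending the deadline to 3 November 2006.
The period was tolled for 316 days by the pending criminal prosecution (2 August 2006 to 14 June 2007), pushing the deadline to 15 September 2007.
No stated provision tolls the period for a pending arbitration, so the interval from 28 February 2004 to 5 October 2004 has no effect on the deadline.
The other events in the timeline have no effect on the limitation period under the stated rules.

15 September 2007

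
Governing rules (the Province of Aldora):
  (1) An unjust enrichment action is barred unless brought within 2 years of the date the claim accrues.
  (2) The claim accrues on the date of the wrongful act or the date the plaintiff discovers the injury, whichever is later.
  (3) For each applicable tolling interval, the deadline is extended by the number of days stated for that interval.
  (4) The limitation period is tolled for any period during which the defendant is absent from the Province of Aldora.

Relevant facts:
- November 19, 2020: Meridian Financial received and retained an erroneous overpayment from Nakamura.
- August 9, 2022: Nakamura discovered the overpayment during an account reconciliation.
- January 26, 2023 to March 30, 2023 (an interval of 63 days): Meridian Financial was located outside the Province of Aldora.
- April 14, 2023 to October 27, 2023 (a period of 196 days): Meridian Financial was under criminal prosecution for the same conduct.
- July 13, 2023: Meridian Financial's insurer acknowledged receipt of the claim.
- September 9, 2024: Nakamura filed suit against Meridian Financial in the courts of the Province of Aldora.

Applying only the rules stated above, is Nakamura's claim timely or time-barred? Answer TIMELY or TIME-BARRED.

Taking the later of the act (November 19, 2020) and discovery (August 9, 2022), the claim accrued on August 9, 2022.
Adding the 2 years base period to August 9, 2022 gives a deadline of August 9, 2024, before any tolling.
The defendant's absence from the jurisdiction from January 26, 2023 to March 30, 2023 tolled the period for 63 days, extending the deadline to October 11, 2024.
The pending criminal prosecution from April 14, 2023 to October 27, 2023 does not toll the period, because no stated rule makes a criminal prosecution a tolling event.
None of the other events listed affects the running of the period under the stated rules.
The September 9, 2024 filing precedes the October 11, 2024 deadline; the claim is timely.

TIMELY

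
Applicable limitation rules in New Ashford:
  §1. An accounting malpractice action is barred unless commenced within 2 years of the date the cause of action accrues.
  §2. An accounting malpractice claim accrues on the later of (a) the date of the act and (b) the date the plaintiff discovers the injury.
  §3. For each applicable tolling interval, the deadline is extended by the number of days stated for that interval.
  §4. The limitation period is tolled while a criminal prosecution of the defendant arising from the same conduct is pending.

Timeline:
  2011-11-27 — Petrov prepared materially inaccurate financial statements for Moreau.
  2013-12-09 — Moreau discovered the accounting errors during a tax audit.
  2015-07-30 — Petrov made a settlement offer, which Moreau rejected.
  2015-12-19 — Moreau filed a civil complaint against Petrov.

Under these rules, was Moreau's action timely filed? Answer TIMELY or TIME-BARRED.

TIME-BARRED

Because discovery on 2013-12-09 post-dates the 2011-11-27 act, accrual under the later-of rule falls on 2013-12-09.
2 years from 2013-12-09 is 2015-12-09.
None of the other events listed affects the running of the period under the stated rules.
Filing on 2015-12-19 missed the 2015-12-09 deadline — the action is time-barred.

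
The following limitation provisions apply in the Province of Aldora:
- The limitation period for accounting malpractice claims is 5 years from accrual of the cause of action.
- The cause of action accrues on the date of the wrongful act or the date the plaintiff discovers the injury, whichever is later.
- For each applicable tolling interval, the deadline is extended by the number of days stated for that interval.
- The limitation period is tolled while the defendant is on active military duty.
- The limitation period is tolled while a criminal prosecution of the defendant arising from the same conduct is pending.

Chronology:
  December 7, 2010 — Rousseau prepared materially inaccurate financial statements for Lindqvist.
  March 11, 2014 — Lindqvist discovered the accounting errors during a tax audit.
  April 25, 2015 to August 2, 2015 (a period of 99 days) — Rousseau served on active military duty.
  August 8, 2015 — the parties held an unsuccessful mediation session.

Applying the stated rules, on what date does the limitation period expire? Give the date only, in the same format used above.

June 18, 2019

The claim accrued on March 11, 2014 — the later of the December 7, 2010 act and the March 11, 2014 discovery.
Adding the 5 years base period to March 11, 2014 gives a deadline of March 11, 2019, before any tolling.
Because the defendant's active military service ran from April 25, 2015 to August 2, 2015, the deadline is extended by 99 days to June 18, 2019.
Nothing else in the chronology tolls or restarts the period.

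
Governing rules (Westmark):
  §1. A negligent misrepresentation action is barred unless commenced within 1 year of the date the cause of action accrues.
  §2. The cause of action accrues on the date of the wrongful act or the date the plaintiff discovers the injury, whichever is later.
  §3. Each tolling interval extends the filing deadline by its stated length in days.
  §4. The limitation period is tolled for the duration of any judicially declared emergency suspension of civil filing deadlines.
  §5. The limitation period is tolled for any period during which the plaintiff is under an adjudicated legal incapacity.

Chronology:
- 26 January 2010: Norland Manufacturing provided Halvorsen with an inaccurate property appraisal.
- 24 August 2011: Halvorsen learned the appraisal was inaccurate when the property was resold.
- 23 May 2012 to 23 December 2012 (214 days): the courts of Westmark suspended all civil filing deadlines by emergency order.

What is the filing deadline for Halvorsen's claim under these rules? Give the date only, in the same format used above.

The claim accrued on 24 August 2011 — the later of the 26 January 2010 act and the 24 August 2011 discovery.
The untolled deadline — 1 year after 24 August 2011 — is 24 August 2012.
Because the emergency suspension of filing deadlines ran from 23 May 2012 to 23 December 2012, the deadline is extended by 214 days to 26 March 2013.

26 March 2013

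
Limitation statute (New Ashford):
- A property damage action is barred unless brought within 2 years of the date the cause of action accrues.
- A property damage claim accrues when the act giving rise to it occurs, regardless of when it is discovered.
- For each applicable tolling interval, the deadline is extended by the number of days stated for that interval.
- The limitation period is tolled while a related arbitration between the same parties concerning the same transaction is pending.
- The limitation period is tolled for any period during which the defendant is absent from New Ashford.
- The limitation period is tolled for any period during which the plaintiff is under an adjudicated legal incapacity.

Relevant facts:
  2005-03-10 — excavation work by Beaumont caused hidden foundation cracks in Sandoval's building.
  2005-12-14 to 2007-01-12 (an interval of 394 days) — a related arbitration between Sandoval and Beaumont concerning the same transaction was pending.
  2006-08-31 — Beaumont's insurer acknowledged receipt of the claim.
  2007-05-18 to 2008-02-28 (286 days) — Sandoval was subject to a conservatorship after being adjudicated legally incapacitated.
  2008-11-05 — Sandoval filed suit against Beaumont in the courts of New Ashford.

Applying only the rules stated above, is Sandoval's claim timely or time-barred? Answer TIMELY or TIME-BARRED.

TIMELY

The claim accrued on 2005-03-10, when the wrongful act occurred.
2 years from 2005-03-10 is 2007-03-10.
The pending related arbitration from 2005-12-14 to 2007-01-12 tolled the period for 394 days, extending the deadline to 2008-04-07.
The plaintiff's legal incapacity from 2007-05-18 to 2008-02-28 tolled the period for 286 days, extending the deadline to 2009-01-18.
The other events in the timeline have no effect on the limitation period under the stated rules.
Sandoval filed on 2008-11-05, before the 2009-01-18 deadline, so the action is timely.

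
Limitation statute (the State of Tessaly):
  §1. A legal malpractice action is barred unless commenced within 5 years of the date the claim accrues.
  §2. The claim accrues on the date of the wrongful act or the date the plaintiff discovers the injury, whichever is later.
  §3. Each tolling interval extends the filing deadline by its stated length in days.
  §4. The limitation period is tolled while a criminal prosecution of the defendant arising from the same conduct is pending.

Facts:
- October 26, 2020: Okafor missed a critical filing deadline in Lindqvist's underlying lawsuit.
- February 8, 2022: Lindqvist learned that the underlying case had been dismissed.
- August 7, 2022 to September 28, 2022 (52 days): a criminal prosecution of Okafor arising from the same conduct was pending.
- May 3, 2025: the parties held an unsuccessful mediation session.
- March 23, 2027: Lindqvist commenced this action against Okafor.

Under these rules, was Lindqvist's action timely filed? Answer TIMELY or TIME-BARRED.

TIMELY

Because discovery on February 8, 2022 post-dates the October 26, 2020 act, accrual under the later-of rule falls on February 8, 2022.
Adding the 5 years base period to February 8, 2022 gives a deadline of February 8, 2027, before any tolling.
The pending criminal prosecution from August 7, 2022 to September 28, 2022 tolled the period for 52 days, extending the deadline to April 1, 2027.
Nothing else in the chronology tolls or restarts the period.
Lindqvist filed on March 23, 2027, before the April 1, 2027 deadline, so the action is timely.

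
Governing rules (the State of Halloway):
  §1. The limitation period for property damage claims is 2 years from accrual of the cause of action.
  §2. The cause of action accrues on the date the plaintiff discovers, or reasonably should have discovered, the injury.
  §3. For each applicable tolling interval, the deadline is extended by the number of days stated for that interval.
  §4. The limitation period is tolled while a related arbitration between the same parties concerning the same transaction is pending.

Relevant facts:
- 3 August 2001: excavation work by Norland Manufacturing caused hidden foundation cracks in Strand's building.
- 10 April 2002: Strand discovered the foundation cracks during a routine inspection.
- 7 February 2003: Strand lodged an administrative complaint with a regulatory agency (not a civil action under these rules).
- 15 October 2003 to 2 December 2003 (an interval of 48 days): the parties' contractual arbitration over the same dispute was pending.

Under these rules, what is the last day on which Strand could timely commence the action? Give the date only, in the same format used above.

28 May 2004

The claim did not accrue until Strand discovered the injury on 10 April 2002; the 3 August 2001 act date does not start the clock under the stated rule.
Adding the 2 years base period to 10 April 2002 gives a deadline of 10 April 2004, before any tolling.
Because the pending related arbitration ran from 15 October 2003 to 2 December 2003, the deadline is extended by 48 days to 28 May 2004.
None of the other events listed affects the running of the period under the stated rules.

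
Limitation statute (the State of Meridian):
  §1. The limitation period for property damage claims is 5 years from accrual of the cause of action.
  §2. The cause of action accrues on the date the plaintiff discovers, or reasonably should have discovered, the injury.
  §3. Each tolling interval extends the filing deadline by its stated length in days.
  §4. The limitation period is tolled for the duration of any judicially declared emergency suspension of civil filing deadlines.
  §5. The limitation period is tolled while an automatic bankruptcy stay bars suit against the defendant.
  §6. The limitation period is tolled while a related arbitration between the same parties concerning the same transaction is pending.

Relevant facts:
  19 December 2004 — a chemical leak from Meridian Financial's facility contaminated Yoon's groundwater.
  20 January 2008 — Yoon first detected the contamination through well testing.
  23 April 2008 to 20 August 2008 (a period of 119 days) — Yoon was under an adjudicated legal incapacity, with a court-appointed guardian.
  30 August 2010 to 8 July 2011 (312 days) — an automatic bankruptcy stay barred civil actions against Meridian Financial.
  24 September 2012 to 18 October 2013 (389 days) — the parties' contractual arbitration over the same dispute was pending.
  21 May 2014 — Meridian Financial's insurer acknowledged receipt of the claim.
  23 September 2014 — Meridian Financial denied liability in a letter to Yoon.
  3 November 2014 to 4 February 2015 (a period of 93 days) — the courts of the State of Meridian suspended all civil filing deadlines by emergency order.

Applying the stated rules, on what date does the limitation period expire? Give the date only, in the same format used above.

25 March 2015

The claim did not accrue until Yoon discovered the injury on 20 January 2008; the 19 December 2004 act date does not start the clock under the stated rule.
5 years from 20 January 2008 is 20 January 2013.
Because the automatic bankruptcy stay ran from 30 August 2010 to 8 July 2011, the deadline is extended by 312 days to 28 November 2013.
Because the pending related arbitration ran from 24 September 2012 to 18 October 2013, the deadline is extended by 389 days to 22 December 2014.
The emergency suspension of filing deadlines from 3 November 2014 to 4 February 2015 tolled the period for 93 days, extending the deadline to 25 March 2015.
No stated provision tolls the period for the plaintiff's incapacity, so the interval from 23 April 2008 to 20 August 2008 has no effect on the deadline.
None of the other events listed affects the running of the period under the stated rules.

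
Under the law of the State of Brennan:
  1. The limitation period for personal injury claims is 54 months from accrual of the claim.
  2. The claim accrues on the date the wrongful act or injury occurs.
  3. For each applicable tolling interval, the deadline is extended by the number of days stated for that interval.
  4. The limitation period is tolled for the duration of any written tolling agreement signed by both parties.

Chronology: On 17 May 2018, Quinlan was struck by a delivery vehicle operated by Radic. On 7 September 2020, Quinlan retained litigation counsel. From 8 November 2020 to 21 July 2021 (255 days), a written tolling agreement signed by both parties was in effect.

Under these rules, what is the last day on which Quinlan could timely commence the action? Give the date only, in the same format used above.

30 July 2023

The claim accrued on 17 May 2018, the date of the act.
54 months from 17 May 2018 is 17 November 2022.
The period was tolled for 255 days by the written tolling agreement (8 November 2020 to 21 July 2021), pushing the deadline to 30 July 2023.
None of the other events listed affects the running of the period under the stated rules.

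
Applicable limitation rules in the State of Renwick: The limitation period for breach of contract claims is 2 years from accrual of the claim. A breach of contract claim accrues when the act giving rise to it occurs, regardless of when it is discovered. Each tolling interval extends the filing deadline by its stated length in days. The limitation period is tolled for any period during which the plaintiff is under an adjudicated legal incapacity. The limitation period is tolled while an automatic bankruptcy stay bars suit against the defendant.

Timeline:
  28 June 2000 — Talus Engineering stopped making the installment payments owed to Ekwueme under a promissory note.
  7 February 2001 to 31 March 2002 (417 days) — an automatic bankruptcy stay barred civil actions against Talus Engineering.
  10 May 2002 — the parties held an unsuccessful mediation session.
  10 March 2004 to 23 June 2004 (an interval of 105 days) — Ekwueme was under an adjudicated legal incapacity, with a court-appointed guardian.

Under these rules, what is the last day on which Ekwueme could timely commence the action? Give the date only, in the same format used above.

19 August 2003

The limitation period began to run on 28 June 2000.
2 years from 28 June 2000 is 28 June 2002.
Because the automatic bankruptcy stay ran from 7 February 2001 to 31 March 2002, the deadline is extended by 417 days to 19 August 2003.
By the time the plaintiff's legal incapacity began on 10 March 2004, the limitation period had already expired on 19 August 2003; that interval cannot revive it.
None of the other events listed affects the running of the period under the stated rules.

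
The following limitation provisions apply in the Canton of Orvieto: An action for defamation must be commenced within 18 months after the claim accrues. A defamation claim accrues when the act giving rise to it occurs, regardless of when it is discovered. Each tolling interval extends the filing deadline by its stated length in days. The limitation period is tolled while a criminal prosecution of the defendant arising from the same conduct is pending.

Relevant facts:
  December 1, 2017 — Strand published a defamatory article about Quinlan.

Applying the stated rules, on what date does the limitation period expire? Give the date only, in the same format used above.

The claim accrued on December 1, 2017, the date of the act.
18 months from December 1, 2017 is June 1, 2019.

June 1, 2019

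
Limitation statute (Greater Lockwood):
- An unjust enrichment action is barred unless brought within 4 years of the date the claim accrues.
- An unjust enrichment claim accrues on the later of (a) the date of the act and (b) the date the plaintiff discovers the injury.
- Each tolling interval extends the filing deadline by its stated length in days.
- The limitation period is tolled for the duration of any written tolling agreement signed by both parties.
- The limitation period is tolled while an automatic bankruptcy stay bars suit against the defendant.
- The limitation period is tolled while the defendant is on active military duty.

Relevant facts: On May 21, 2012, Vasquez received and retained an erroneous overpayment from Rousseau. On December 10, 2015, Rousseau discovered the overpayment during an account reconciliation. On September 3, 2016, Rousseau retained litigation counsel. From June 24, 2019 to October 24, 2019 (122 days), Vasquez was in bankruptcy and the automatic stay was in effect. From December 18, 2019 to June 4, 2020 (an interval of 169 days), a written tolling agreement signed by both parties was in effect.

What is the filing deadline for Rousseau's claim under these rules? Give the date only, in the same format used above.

September 26, 2020

The claim accrued on December 10, 2015 — the later of the May 21, 2012 act and the December 10, 2015 discovery.
The untolled deadline — 4 years after December 10, 2015 — is December 10, 2019.
The automatic bankruptcy stay from June 24, 2019 to October 24, 2019 tolled the period for 122 days, extending the deadline to April 10, 2020.
The period was tolled for 169 days by the written tolling agreement (December 18, 2019 to June 4, 2020), pushing the deadline to September 26, 2020.
None of the other events listed affects the running of the period under the stated rules.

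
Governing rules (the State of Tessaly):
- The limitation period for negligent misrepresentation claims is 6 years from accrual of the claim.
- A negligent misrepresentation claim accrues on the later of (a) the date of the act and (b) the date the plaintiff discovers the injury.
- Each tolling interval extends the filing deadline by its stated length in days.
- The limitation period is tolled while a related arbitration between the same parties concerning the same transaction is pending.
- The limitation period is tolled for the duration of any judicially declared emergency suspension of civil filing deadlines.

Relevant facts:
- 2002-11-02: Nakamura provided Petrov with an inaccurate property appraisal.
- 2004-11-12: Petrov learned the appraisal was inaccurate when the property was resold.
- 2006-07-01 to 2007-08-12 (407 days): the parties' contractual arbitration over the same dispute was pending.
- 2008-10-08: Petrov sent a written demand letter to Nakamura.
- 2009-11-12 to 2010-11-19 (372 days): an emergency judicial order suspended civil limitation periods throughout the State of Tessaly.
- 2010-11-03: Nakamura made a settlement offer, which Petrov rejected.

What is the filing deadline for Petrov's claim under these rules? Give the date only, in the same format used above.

2012-12-30

The claim accrued on 2004-11-12 — the later of the 2002-11-02 act and the 2004-11-12 discovery.
6 years from 2004-11-12 is 2010-11-12.
Because the pending related arbitration ran from 2006-07-01 to 2007-08-12, the deadline is extended by 407 days to 2011-12-24.
The period was tolled for 372 days by the emergency suspension of filing deadlines (2009-11-12 to 2010-11-19), pushing the deadline to 2012-12-30.
Nothing else in the chronology tolls or restarts the period.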